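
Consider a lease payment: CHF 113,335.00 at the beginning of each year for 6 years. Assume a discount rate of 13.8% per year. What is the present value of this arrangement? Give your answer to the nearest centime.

This is an annuity due: 6 payments of CHF 113,335.00 at the beginning of each year.
Periodic rate r = 0.138 per year.
PV = PMT × [(1 − (1+r)^−n)/r] × (1+r) = 113,335 × [1 − (1+r)^−6] / r × (1+r) = CHF 504,300.83

CHF 504,300.83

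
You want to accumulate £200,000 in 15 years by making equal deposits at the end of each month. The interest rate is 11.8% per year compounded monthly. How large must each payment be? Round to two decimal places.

Level ordinary annuity; solve FV = PMT × [((1+r)^n − 1)/r] for PMT.
Periodic rate r = 0.118/12 per month; n is counted in months.
With n = 180: PMT = 200,000 / ([((1+r)^n − 1)/r]) = £408.00

£408.00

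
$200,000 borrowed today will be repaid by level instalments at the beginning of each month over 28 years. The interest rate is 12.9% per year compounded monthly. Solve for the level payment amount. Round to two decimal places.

$2,187.34

Level annuity due; solve PV = PMT × [(1 − (1+r)^−n)/r] × (1+r) for PMT.
Periodic rate r = 0.129/12 per month; n is counted in months.
With n = 336: PMT = 200,000 / ([(1 − (1+r)^−n)/r] × (1+r)) = $2,187.34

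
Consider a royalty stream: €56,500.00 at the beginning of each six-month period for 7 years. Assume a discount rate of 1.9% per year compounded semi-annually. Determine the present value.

€744,390.46

This is an annuity due: 14 payments of €56,500.00 at the beginning of each six-month period.
Periodic rate r = 0.019/2 per half-year; n is counted in half-years.
PV = PMT × [(1 − (1+r)^−n)/r] × (1+r) = 56,500 × [1 − (1+r)^−14] / r × (1+r) = €744,390.46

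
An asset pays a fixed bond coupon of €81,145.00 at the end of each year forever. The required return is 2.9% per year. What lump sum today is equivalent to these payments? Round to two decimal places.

€2,798,103.45

Periodic rate r = 0.029 per year.
Level perpetuity: PV = PMT / r = 81,145 / (0.029) = €2,798,103.45.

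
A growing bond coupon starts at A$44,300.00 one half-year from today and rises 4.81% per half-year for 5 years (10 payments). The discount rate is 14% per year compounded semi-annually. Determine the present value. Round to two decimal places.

Periodic rate r = 0.14/2 per half-year; n is counted in half-years.
Growing ordinary annuity: PV = PMT₁ × [1 − ((1+g)/(1+r))^n] / (r − g) = 44,300 × [1 − ((1+0.0481)/(1+r))^10] / (r − 0.0481) = A$377,894.90.

A$377,894.90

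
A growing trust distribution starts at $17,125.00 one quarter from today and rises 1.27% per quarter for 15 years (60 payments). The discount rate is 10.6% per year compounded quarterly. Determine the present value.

$690,054.59

Periodic rate r = 0.106/4 per quarter; n is counted in quarters.
Growing ordinary annuity: PV = PMT₁ × [1 − ((1+g)/(1+r))^n] / (r − g) = 17,125 × [1 − ((1+0.0127)/(1+r))^60] / (r − 0.0127) = $690,054.59.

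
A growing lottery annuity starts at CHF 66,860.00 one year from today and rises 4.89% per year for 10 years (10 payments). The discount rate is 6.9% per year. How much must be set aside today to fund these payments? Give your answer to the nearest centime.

Periodic rate r = 0.069 per year.
Growing ordinary annuity: PV = PMT₁ × [1 − ((1+g)/(1+r))^n] / (r − g) = 66,860 × [1 − ((1+0.0489)/(1+r))^10] / (r − 0.0489) = CHF 575,092.43.

CHF 575,092.43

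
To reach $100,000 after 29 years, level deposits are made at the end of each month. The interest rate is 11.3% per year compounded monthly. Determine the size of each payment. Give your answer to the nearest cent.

$37.53

Level ordinary annuity; solve FV = PMT × [((1+r)^n − 1)/r] for PMT.
Periodic rate r = 0.113/12 per month; n is counted in months.
With n = 348: PMT = 100,000 / ([((1+r)^n − 1)/r]) = $37.53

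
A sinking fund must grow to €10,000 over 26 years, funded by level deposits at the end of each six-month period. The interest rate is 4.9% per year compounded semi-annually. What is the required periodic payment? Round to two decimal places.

€97.20

Level ordinary annuity; solve FV = PMT × [((1+r)^n − 1)/r] for PMT.
Periodic rate r = 0.049/2 per half-year; n is counted in half-years.
With n = 52: PMT = 10,000 / ([((1+r)^n − 1)/r]) = €97.20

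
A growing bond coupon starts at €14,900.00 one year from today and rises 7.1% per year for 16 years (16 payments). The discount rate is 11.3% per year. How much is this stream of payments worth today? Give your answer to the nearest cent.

Periodic rate r = 0.113 per year.
Growing ordinary annuity: PV = PMT₁ × [1 − ((1+g)/(1+r))^n] / (r − g) = 14,900 × [1 − ((1+0.071)/(1+r))^16] / (r − 0.071) = €163,051.41.

€163,051.41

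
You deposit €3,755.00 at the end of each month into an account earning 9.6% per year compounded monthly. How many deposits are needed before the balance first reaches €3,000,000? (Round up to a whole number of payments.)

252 payments

Periodic rate r = 0.096/12 per month; n is counted in months.
Ordinary annuity FV: 3,000,000 = 3,755 × [((1+r)^n − 1)/r].
(1+r)^n = 1 + 3,000,000 × r / 3,755, so n = ln(1 + 3,000,000·r/3,755) / ln(1+r) = 251.04.
Round up to a whole number of payments: n = 252.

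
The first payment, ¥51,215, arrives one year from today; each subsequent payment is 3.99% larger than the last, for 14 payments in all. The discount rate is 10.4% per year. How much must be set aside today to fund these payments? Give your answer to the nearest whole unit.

¥453,163

Periodic rate r = 0.104 per year.
Growing ordinary annuity: PV = PMT₁ × [1 − ((1+g)/(1+r))^n] / (r − g) = 51,215 × [1 − ((1+0.0399)/(1+r))^14] / (r − 0.0399) = ¥453,163.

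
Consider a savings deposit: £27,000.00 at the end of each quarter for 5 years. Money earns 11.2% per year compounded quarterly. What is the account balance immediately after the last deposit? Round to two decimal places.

This is an ordinary annuity: 20 deposits of £27,000.00 at the end of each quarter.
Periodic rate r = 0.112/4 per quarter; n is counted in quarters.
FV = PMT × [((1+r)^n − 1)/r] = 27,000 × [(1+r)^20 − 1] / r = £710,919.54

£710,919.54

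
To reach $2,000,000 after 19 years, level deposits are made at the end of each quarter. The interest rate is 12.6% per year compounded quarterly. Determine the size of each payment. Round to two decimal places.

Level ordinary annuity; solve FV = PMT × [((1+r)^n − 1)/r] for PMT.
Periodic rate r = 0.126/4 per quarter; n is counted in quarters.
With n = 76: PMT = 2,000,000 / ([((1+r)^n − 1)/r]) = $6,590.00

$6,590.00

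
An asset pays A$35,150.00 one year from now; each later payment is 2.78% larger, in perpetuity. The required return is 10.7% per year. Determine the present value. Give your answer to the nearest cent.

A$443,813.13

Periodic rate r = 0.107 per year.
Growing perpetuity (Gordon): PV = PMT₁ / (r − g) = 35,150 / (r − 0.0278) = A$443,813.13.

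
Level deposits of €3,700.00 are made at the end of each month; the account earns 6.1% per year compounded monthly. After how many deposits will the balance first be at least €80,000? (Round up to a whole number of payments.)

Periodic rate r = 0.061/12 per month; n is counted in months.
Ordinary annuity FV: 80,000 = 3,700 × [((1+r)^n − 1)/r].
(1+r)^n = 1 + 80,000 × r / 3,700, so n = ln(1 + 80,000·r/3,700) / ln(1+r) = 20.57.
Round up to a whole number of payments: n = 21.

21 payments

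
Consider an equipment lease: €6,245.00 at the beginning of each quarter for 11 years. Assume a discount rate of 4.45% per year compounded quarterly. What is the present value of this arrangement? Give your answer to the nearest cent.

€218,755.19

This is an annuity due: 44 payments of €6,245.00 at the beginning of each quarter.
Periodic rate r = 0.0445/4 per quarter; n is counted in quarters.
PV = PMT × [(1 − (1+r)^−n)/r] × (1+r) = 6,245 × [1 − (1+r)^−44] / r × (1+r) = €218,755.19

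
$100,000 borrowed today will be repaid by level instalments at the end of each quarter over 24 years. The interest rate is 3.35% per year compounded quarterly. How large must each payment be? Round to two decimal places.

Level ordinary annuity; solve PV = PMT × [(1 − (1+r)^−n)/r] for PMT.
Periodic rate r = 0.0335/4 per quarter; n is counted in quarters.
With n = 96: PMT = 100,000 / ([(1 − (1+r)^−n)/r]) = $1,520.06

$1,520.06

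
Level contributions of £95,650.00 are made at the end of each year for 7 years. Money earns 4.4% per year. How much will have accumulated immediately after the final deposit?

This is an ordinary annuity: 7 deposits of £95,650.00 at the end of each year.
Periodic rate r = 0.044 per year.
FV = PMT × [((1+r)^n − 1)/r] = 95,650 × [(1+r)^7 − 1] / r = £764,704.66

£764,704.66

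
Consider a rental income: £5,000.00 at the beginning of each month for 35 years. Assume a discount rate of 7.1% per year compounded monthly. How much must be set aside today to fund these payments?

This is an annuity due: 420 payments of £5,000.00 at the beginning of each month.
Periodic rate r = 0.071/12 per month; n is counted in months.
PV = PMT × [(1 − (1+r)^−n)/r] × (1+r) = 5,000 × [1 − (1+r)^−420] / r × (1+r) = £778,717.25

£778,717.25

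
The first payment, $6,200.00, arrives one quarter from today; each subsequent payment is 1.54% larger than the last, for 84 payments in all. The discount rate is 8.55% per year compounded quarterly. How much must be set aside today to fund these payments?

Periodic rate r = 0.0855/4 per quarter; n is counted in quarters.
Growing ordinary annuity: PV = PMT₁ × [1 − ((1+g)/(1+r))^n] / (r − g) = 6,200 × [1 − ((1+0.0154)/(1+r))^84] / (r − 0.0154) = $403,763.30.

$403,763.30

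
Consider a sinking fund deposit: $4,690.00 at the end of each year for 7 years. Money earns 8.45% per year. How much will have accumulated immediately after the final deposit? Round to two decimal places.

This is an ordinary annuity: 7 deposits of $4,690.00 at the end of each year.
Periodic rate r = 0.0845 per year.
FV = PMT × [((1+r)^n − 1)/r] = 4,690 × [(1+r)^7 − 1] / r = $42,428.68

$42,428.68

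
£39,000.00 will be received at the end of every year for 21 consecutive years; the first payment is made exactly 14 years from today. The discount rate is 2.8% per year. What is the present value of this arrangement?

£428,059.40

Ordinary annuity of 21 payments, first payment at period 14.
Periodic rate r = 0.028 per year.
The ordinary-annuity PV formula values the stream one period before the first payment (period 13); discount that back 13 periods:
PV₀ = 39,000 × [1 − (1+r)^−21] / r × (1+r)^−13 = £428,059.40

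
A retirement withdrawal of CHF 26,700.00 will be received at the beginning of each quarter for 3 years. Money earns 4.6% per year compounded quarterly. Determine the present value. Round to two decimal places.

This is an annuity due: 12 payments of CHF 26,700.00 at the beginning of each quarter.
Periodic rate r = 0.046/4 per quarter; n is counted in quarters.
PV = PMT × [(1 − (1+r)^−n)/r] × (1+r) = 26,700 × [1 − (1+r)^−12] / r × (1+r) = CHF 301,105.30

CHF 301,105.30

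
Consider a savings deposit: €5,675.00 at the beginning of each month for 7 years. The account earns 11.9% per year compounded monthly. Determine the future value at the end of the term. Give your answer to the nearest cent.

This is an annuity due: 84 deposits of €5,675.00 at the beginning of each month.
Periodic rate r = 0.119/12 per month; n is counted in months.
FV = PMT × [((1+r)^n − 1)/r] × (1+r) = 5,675 × [(1+r)^84 − 1] / r × (1+r) = €746,004.32

€746,004.32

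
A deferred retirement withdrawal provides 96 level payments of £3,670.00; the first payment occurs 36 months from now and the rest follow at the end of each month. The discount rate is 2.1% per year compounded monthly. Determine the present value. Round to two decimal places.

£304,818.37

Ordinary annuity of 96 payments, first payment at period 36.
Periodic rate r = 0.021/12 per month; n is counted in months.
The ordinary-annuity PV formula values the stream one period before the first payment (period 35); discount that back 35 periods:
PV₀ = 3,670 × [1 − (1+r)^−96] / r × (1+r)^−35 = £304,818.37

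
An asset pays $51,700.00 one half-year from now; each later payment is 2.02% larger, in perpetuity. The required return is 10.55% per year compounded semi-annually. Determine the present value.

$1,588,325.65

Periodic rate r = 0.1055/2 per half-year.
Growing perpetuity (Gordon): PV = PMT₁ / (r − g) = 51,700 / (r − 0.0202) = $1,588,325.65.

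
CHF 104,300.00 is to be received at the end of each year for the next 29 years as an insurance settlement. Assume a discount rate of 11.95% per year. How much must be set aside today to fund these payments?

This is an ordinary annuity: 29 payments of CHF 104,300.00 at the end of each year.
Periodic rate r = 0.1195 per year.
PV = PMT × [(1 − (1+r)^−n)/r] = 104,300 × [1 − (1+r)^−29] / r = CHF 839,749.84

CHF 839,749.84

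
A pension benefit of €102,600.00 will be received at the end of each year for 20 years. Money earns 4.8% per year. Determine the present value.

€1,300,586.70

This is an ordinary annuity: 20 payments of €102,600.00 at the end of each year.
Periodic rate r = 0.048 per year.
PV = PMT × [(1 − (1+r)^−n)/r] = 102,600 × [1 − (1+r)^−20] / r = €1,300,586.70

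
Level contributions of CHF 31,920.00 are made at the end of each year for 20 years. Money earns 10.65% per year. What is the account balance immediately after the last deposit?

CHF 1,968,796.61

This is an ordinary annuity: 20 deposits of CHF 31,920.00 at the end of each year.
Periodic rate r = 0.1065 per year.
FV = PMT × [((1+r)^n − 1)/r] = 31,920 × [(1+r)^20 − 1] / r = CHF 1,968,796.61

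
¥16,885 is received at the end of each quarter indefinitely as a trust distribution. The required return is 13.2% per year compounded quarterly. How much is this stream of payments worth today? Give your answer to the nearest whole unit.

¥511,667

Periodic rate r = 0.132/4 per quarter.
Level perpetuity: PV = PMT / r = 16,885 / (0.132/4) = ¥511,667.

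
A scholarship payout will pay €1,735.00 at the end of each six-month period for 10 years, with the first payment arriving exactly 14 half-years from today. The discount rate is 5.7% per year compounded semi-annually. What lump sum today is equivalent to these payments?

Ordinary annuity of 20 payments, first payment at period 14.
Periodic rate r = 0.057/2 per half-year; n is counted in half-years.
The ordinary-annuity PV formula values the stream one period before the first payment (period 13); discount that back 13 periods:
PV₀ = 1,735 × [1 − (1+r)^−20] / r × (1+r)^−13 = €18,164.16

€18,164.16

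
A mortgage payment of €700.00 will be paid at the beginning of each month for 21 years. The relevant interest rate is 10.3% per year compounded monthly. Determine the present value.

€72,708.23

This is an annuity due: 252 payments of €700.00 at the beginning of each month.
Periodic rate r = 0.103/12 per month; n is counted in months.
PV = PMT × [(1 − (1+r)^−n)/r] × (1+r) = 700 × [1 − (1+r)^−252] / r × (1+r) = €72,708.23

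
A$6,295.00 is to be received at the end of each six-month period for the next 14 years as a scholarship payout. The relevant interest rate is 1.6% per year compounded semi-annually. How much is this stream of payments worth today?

This is an ordinary annuity: 28 payments of A$6,295.00 at the end of each six-month period.
Periodic rate r = 0.016/2 per half-year; n is counted in half-years.
PV = PMT × [(1 − (1+r)^−n)/r] = 6,295 × [1 − (1+r)^−28] / r = A$157,353.09

A$157,353.09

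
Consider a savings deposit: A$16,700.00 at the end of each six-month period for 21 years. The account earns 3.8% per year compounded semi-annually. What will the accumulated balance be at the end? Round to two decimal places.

This is an ordinary annuity: 42 deposits of A$16,700.00 at the end of each six-month period.
Periodic rate r = 0.038/2 per half-year; n is counted in half-years.
FV = PMT × [((1+r)^n − 1)/r] = 16,700 × [(1+r)^42 − 1] / r = A$1,058,717.20

A$1,058,717.20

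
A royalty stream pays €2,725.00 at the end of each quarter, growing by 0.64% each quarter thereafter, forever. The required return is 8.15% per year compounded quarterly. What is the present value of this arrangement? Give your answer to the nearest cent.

€194,991.06

Periodic rate r = 0.0815/4 per quarter.
Growing perpetuity (Gordon): PV = PMT₁ / (r − g) = 2,725 / (r − 0.0064) = €194,991.06.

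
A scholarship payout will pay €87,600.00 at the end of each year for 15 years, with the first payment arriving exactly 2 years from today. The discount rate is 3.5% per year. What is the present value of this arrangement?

€974,806.95

Ordinary annuity of 15 payments, first payment at period 2.
Periodic rate r = 0.035 per year.
The ordinary-annuity PV formula values the stream one period before the first payment (period 1); discount that back 1 periods:
PV₀ = 87,600 × [1 − (1+r)^−15] / r × (1+r)^−1 = €974,806.95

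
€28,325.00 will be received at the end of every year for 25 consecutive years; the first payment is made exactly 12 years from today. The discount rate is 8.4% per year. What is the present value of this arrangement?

€120,371.52

Ordinary annuity of 25 payments, first payment at period 12.
Periodic rate r = 0.084 per year.
The ordinary-annuity PV formula values the stream one period before the first payment (period 11); discount that back 11 periods:
PV₀ = 28,325 × [1 − (1+r)^−25] / r × (1+r)^−11 = €120,371.52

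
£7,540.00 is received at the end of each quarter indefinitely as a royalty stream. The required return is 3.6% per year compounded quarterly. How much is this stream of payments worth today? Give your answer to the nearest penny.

Periodic rate r = 0.036/4 per quarter.
Level perpetuity: PV = PMT / r = 7,540 / (0.036/4) = £837,777.78.

£837,777.78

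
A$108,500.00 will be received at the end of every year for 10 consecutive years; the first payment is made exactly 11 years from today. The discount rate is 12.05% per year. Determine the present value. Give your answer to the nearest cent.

A$196,104.87

Ordinary annuity of 10 payments, first payment at period 11.
Periodic rate r = 0.1205 per year.
The ordinary-annuity PV formula values the stream one period before the first payment (period 10); discount that back 10 periods:
PV₀ = 108,500 × [1 − (1+r)^−10] / r × (1+r)^−10 = A$196,104.87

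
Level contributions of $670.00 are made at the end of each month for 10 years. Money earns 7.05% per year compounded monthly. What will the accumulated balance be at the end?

$116,286.46

This is an ordinary annuity: 120 deposits of $670.00 at the end of each month.
Periodic rate r = 0.0705/12 per month; n is counted in months.
FV = PMT × [((1+r)^n − 1)/r] = 670 × [(1+r)^120 − 1] / r = $116,286.46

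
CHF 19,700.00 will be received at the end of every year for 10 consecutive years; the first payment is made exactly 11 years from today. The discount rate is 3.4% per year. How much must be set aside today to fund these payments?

CHF 117,868.74

Ordinary annuity of 10 payments, first payment at period 11.
Periodic rate r = 0.034 per year.
The ordinary-annuity PV formula values the stream one period before the first payment (period 10); discount that back 10 periods:
PV₀ = 19,700 × [1 − (1+r)^−10] / r × (1+r)^−10 = CHF 117,868.74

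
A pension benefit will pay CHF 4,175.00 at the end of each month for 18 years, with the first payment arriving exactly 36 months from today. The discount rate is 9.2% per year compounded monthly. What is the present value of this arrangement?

Ordinary annuity of 216 payments, first payment at period 36.
Periodic rate r = 0.092/12 per month; n is counted in months.
The ordinary-annuity PV formula values the stream one period before the first payment (period 35); discount that back 35 periods:
PV₀ = 4,175 × [1 − (1+r)^−216] / r × (1+r)^−35 = CHF 336,752.32

CHF 336,752.32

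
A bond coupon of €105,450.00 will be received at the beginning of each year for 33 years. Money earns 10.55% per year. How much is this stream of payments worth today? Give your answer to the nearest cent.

This is an annuity due: 33 payments of €105,450.00 at the beginning of each year.
Periodic rate r = 0.1055 per year.
PV = PMT × [(1 − (1+r)^−n)/r] × (1+r) = 105,450 × [1 − (1+r)^−33] / r × (1+r) = €1,064,619.50

€1,064,619.50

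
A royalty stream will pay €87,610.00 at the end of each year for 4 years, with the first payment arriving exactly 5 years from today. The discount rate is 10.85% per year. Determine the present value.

Ordinary annuity of 4 payments, first payment at period 5.
Periodic rate r = 0.1085 per year.
The ordinary-annuity PV formula values the stream one period before the first payment (period 4); discount that back 4 periods:
PV₀ = 87,610 × [1 − (1+r)^−4] / r × (1+r)^−4 = €180,595.70

€180,595.70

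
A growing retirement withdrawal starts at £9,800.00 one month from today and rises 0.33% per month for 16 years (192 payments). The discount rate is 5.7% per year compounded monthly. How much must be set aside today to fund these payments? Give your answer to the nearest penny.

£1,636,672.62

Periodic rate r = 0.057/12 per month; n is counted in months.
Growing ordinary annuity: PV = PMT₁ × [1 − ((1+g)/(1+r))^n] / (r − g) = 9,800 × [1 − ((1+0.0033)/(1+r))^192] / (r − 0.0033) = £1,636,672.62.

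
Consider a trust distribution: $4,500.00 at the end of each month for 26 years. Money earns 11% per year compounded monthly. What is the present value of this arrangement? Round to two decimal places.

This is an ordinary annuity: 312 payments of $4,500.00 at the end of each month.
Periodic rate r = 0.11/12 per month; n is counted in months.
PV = PMT × [(1 − (1+r)^−n)/r] = 4,500 × [1 − (1+r)^−312] / r = $462,426.65

$462,426.65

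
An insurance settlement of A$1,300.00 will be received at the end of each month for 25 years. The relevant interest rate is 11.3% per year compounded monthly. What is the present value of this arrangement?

This is an ordinary annuity: 300 payments of A$1,300.00 at the end of each month.
Periodic rate r = 0.113/12 per month; n is counted in months.
PV = PMT × [(1 − (1+r)^−n)/r] = 1,300 × [1 − (1+r)^−300] / r = A$129,756.41

A$129,756.41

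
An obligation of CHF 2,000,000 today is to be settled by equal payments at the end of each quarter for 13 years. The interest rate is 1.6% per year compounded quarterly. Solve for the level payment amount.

Level ordinary annuity; solve PV = PMT × [(1 − (1+r)^−n)/r] for PMT.
Periodic rate r = 0.016/4 per quarter; n is counted in quarters.
With n = 52: PMT = 2,000,000 / ([(1 − (1+r)^−n)/r]) = CHF 42,676.70

CHF 42,676.70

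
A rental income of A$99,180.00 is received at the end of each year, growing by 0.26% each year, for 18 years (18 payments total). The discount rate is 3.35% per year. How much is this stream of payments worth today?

A$1,351,153.08

Periodic rate r = 0.0335 per year.
Growing ordinary annuity: PV = PMT₁ × [1 − ((1+g)/(1+r))^n] / (r − g) = 99,180 × [1 − ((1+0.0026)/(1+r))^18] / (r − 0.0026) = A$1,351,153.08.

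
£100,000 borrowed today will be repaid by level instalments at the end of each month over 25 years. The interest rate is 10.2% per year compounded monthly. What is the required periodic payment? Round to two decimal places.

Level ordinary annuity; solve PV = PMT × [(1 − (1+r)^−n)/r] for PMT.
Periodic rate r = 0.102/12 per month; n is counted in months.
With n = 300: PMT = 100,000 / ([(1 − (1+r)^−n)/r]) = £922.84

£922.84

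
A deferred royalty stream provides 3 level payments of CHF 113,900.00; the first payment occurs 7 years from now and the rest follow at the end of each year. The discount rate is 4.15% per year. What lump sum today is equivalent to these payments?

CHF 246,950.61

Ordinary annuity of 3 payments, first payment at period 7.
Periodic rate r = 0.0415 per year.
The ordinary-annuity PV formula values the stream one period before the first payment (period 6); discount that back 6 periods:
PV₀ = 113,900 × [1 − (1+r)^−3] / r × (1+r)^−6 = CHF 246,950.61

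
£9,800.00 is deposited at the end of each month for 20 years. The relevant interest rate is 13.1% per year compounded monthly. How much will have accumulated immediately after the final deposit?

£11,259,156.07

This is an ordinary annuity: 240 deposits of £9,800.00 at the end of each month.
Periodic rate r = 0.131/12 per month; n is counted in months.
FV = PMT × [((1+r)^n − 1)/r] = 9,800 × [(1+r)^240 − 1] / r = £11,259,156.07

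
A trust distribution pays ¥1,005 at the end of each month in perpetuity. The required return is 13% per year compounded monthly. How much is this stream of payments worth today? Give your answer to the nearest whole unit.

Periodic rate r = 0.13/12 per month.
Level perpetuity: PV = PMT / r = 1,005 / (0.13/12) = ¥92,769.

¥92,769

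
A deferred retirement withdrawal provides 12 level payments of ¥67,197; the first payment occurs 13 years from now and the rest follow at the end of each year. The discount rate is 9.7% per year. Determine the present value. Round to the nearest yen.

¥152,990

Ordinary annuity of 12 payments, first payment at period 13.
Periodic rate r = 0.097 per year.
The ordinary-annuity PV formula values the stream one period before the first payment (period 12); discount that back 12 periods:
PV₀ = 67,197 × [1 − (1+r)^−12] / r × (1+r)^−12 = ¥152,990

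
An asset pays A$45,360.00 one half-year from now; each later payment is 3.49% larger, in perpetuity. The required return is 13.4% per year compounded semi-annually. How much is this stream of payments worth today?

Periodic rate r = 0.134/2 per half-year.
Growing perpetuity (Gordon): PV = PMT₁ / (r − g) = 45,360 / (r − 0.0349) = A$1,413,084.11.

A$1,413,084.11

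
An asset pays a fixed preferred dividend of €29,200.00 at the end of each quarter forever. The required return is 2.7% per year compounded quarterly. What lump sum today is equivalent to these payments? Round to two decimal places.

€4,325,925.93

Periodic rate r = 0.027/4 per quarter.
Level perpetuity: PV = PMT / r = 29,200 / (0.027/4) = €4,325,925.93.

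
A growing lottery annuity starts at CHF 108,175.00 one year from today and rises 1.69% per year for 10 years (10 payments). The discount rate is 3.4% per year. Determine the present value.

CHF 971,659.55

Periodic rate r = 0.034 per year.
Growing ordinary annuity: PV = PMT₁ × [1 − ((1+g)/(1+r))^n] / (r − g) = 108,175 × [1 − ((1+0.0169)/(1+r))^10] / (r − 0.0169) = CHF 971,659.55.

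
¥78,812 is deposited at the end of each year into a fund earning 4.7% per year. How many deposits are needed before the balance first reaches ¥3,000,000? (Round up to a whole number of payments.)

Periodic rate r = 0.047 per year.
Ordinary annuity FV: 3,000,000 = 78,812 × [((1+r)^n − 1)/r].
(1+r)^n = 1 + 3,000,000 × r / 78,812, so n = ln(1 + 3,000,000·r/78,812) / ln(1+r) = 22.33.
Round up to a whole number of payments: n = 23.

23 payments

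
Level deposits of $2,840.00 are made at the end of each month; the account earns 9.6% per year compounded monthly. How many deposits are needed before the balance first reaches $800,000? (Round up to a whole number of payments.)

Periodic rate r = 0.096/12 per month; n is counted in months.
Ordinary annuity FV: 800,000 = 2,840 × [((1+r)^n − 1)/r].
(1+r)^n = 1 + 800,000 × r / 2,840, so n = ln(1 + 800,000·r/2,840) / ln(1+r) = 148.06.
Round up to a whole number of payments: n = 149.

149 payments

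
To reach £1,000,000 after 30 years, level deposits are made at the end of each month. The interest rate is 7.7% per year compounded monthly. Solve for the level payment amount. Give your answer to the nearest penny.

Level ordinary annuity; solve FV = PMT × [((1+r)^n − 1)/r] for PMT.
Periodic rate r = 0.077/12 per month; n is counted in months.
With n = 360: PMT = 1,000,000 / ([((1+r)^n − 1)/r]) = £712.94

£712.94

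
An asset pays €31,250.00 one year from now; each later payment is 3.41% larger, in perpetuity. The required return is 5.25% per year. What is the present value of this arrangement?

€1,698,369.57

Periodic rate r = 0.0525 per year.
Growing perpetuity (Gordon): PV = PMT₁ / (r − g) = 31,250 / (r − 0.0341) = €1,698,369.57.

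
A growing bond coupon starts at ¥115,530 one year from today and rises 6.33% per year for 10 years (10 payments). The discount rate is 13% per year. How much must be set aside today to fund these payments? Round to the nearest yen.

Periodic rate r = 0.13 per year.
Growing ordinary annuity: PV = PMT₁ × [1 − ((1+g)/(1+r))^n] / (r − g) = 115,530 × [1 − ((1+0.0633)/(1+r))^10] / (r − 0.0633) = ¥789,451.

¥789,451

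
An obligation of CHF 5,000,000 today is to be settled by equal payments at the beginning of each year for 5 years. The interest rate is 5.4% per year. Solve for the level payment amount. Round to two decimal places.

Level annuity due; solve PV = PMT × [(1 − (1+r)^−n)/r] × (1+r) for PMT.
Periodic rate r = 0.054 per year.
With n = 5: PMT = 5,000,000 / ([(1 − (1+r)^−n)/r] × (1+r)) = CHF 1,107,849.32

CHF 1,107,849.32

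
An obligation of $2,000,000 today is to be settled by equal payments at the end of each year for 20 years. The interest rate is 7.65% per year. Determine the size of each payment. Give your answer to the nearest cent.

Level ordinary annuity; solve PV = PMT × [(1 − (1+r)^−n)/r] for PMT.
Periodic rate r = 0.0765 per year.
With n = 20: PMT = 2,000,000 / ([(1 − (1+r)^−n)/r]) = $198,427.82

$198,427.82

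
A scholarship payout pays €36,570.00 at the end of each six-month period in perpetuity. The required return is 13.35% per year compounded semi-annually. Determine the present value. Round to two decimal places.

Periodic rate r = 0.1335/2 per half-year.
Level perpetuity: PV = PMT / r = 36,570 / (0.1335/2) = €547,865.17.

€547,865.17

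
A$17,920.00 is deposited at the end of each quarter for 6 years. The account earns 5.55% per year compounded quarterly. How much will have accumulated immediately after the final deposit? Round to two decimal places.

A$506,225.35

This is an ordinary annuity: 24 deposits of A$17,920.00 at the end of each quarter.
Periodic rate r = 0.0555/4 per quarter; n is counted in quarters.
FV = PMT × [((1+r)^n − 1)/r] = 17,920 × [(1+r)^24 − 1] / r = A$506,225.35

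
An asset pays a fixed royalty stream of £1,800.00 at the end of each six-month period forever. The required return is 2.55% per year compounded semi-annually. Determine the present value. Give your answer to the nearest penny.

Periodic rate r = 0.0255/2 per half-year.
Level perpetuity: PV = PMT / r = 1,800 / (0.0255/2) = £141,176.47.

£141,176.47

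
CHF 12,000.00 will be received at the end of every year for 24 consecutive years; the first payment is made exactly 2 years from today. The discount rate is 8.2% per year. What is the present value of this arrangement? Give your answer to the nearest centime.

CHF 114,848.27

Ordinary annuity of 24 payments, first payment at period 2.
Periodic rate r = 0.082 per year.
The ordinary-annuity PV formula values the stream one period before the first payment (period 1); discount that back 1 periods:
PV₀ = 12,000 × [1 − (1+r)^−24] / r × (1+r)^−1 = CHF 114,848.27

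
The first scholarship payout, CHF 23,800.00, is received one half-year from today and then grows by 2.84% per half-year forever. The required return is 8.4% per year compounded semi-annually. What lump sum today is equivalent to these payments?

CHF 1,750,000.00

Periodic rate r = 0.084/2 per half-year.
Growing perpetuity (Gordon): PV = PMT₁ / (r − g) = 23,800 / (r − 0.0284) = CHF 1,750,000.00.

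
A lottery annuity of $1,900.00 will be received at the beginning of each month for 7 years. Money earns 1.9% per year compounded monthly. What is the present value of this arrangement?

$149,567.83

This is an annuity due: 84 payments of $1,900.00 at the beginning of each month.
Periodic rate r = 0.019/12 per month; n is counted in months.
PV = PMT × [(1 − (1+r)^−n)/r] × (1+r) = 1,900 × [1 − (1+r)^−84] / r × (1+r) = $149,567.83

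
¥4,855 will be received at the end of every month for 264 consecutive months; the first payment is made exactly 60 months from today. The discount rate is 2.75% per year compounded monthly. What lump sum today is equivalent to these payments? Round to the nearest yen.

¥839,474

Ordinary annuity of 264 payments, first payment at period 60.
Periodic rate r = 0.0275/12 per month; n is counted in months.
The ordinary-annuity PV formula values the stream one period before the first payment (period 59); discount that back 59 periods:
PV₀ = 4,855 × [1 − (1+r)^−264] / r × (1+r)^−59 = ¥839,474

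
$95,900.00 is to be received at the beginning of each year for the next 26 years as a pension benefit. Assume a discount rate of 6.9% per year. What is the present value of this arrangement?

$1,223,618.94

This is an annuity due: 26 payments of $95,900.00 at the beginning of each year.
Periodic rate r = 0.069 per year.
PV = PMT × [(1 − (1+r)^−n)/r] × (1+r) = 95,900 × [1 − (1+r)^−26] / r × (1+r) = $1,223,618.94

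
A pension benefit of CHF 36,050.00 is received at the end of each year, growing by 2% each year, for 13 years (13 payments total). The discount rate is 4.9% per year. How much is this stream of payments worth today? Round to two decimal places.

Periodic rate r = 0.049 per year.
Growing ordinary annuity: PV = PMT₁ × [1 − ((1+g)/(1+r))^n] / (r − g) = 36,050 × [1 − ((1+0.02)/(1+r))^13] / (r − 0.02) = CHF 379,671.41.

CHF 379,671.41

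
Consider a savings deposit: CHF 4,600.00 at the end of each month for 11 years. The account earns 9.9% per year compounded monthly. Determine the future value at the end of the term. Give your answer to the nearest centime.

CHF 1,091,764.78

This is an ordinary annuity: 132 deposits of CHF 4,600.00 at the end of each month.
Periodic rate r = 0.099/12 per month; n is counted in months.
FV = PMT × [((1+r)^n − 1)/r] = 4,600 × [(1+r)^132 − 1] / r = CHF 1,091,764.78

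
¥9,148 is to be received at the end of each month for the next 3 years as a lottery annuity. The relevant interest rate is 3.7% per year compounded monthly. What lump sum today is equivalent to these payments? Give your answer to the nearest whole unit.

This is an ordinary annuity: 36 payments of ¥9,148 at the end of each month.
Periodic rate r = 0.037/12 per month; n is counted in months.
PV = PMT × [(1 − (1+r)^−n)/r] = 9,148 × [1 − (1+r)^−36] / r = ¥311,255

¥311,255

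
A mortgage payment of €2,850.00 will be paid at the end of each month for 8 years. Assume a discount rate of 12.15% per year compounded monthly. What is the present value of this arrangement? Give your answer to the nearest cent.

This is an ordinary annuity: 96 payments of €2,850.00 at the end of each month.
Periodic rate r = 0.1215/12 per month; n is counted in months.
PV = PMT × [(1 − (1+r)^−n)/r] = 2,850 × [1 − (1+r)^−96] / r = €174,468.04

€174,468.04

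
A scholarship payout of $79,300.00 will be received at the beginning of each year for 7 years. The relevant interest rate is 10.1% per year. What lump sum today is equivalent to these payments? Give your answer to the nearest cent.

$423,662.41

This is an annuity due: 7 payments of $79,300.00 at the beginning of each year.
Periodic rate r = 0.101 per year.
PV = PMT × [(1 − (1+r)^−n)/r] × (1+r) = 79,300 × [1 − (1+r)^−7] / r × (1+r) = $423,662.41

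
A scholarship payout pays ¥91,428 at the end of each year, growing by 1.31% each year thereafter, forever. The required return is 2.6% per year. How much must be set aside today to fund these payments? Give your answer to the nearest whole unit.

Periodic rate r = 0.026 per year.
Growing perpetuity (Gordon): PV = PMT₁ / (r − g) = 91,428 / (r − 0.0131) = ¥7,087,442.

¥7,087,442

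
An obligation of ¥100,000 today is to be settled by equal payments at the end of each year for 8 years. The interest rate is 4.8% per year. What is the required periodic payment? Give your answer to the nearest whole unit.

Level ordinary annuity; solve PV = PMT × [(1 − (1+r)^−n)/r] for PMT.
Periodic rate r = 0.048 per year.
With n = 8: PMT = 100,000 / ([(1 − (1+r)^−n)/r]) = ¥15,347

¥15,347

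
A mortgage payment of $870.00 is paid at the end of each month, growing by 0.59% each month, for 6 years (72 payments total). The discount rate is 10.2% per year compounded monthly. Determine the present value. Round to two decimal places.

$56,754.70

Periodic rate r = 0.102/12 per month; n is counted in months.
Growing ordinary annuity: PV = PMT₁ × [1 − ((1+g)/(1+r))^n] / (r − g) = 870 × [1 − ((1+0.0059)/(1+r))^72] / (r − 0.0059) = $56,754.70.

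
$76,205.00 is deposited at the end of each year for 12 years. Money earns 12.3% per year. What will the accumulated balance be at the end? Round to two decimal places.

$1,872,948.67

This is an ordinary annuity: 12 deposits of $76,205.00 at the end of each year.
Periodic rate r = 0.123 per year.
FV = PMT × [((1+r)^n − 1)/r] = 76,205 × [(1+r)^12 − 1] / r = $1,872,948.67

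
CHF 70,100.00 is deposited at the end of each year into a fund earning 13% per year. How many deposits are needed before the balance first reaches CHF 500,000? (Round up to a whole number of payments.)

6 payments

Periodic rate r = 0.13 per year.
Ordinary annuity FV: 500,000 = 70,100 × [((1+r)^n − 1)/r].
(1+r)^n = 1 + 500,000 × r / 70,100, so n = ln(1 + 500,000·r/70,100) / ln(1+r) = 5.37.
Round up to a whole number of payments: n = 6.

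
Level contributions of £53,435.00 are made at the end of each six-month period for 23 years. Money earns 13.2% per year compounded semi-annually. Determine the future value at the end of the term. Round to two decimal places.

This is an ordinary annuity: 46 deposits of £53,435.00 at the end of each six-month period.
Periodic rate r = 0.132/2 per half-year; n is counted in half-years.
FV = PMT × [((1+r)^n − 1)/r] = 53,435 × [(1+r)^46 − 1] / r = £14,505,248.06

£14,505,248.06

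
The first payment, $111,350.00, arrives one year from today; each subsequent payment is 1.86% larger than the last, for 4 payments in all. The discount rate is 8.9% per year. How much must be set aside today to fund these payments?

$371,020.21

Periodic rate r = 0.089 per year.
Growing ordinary annuity: PV = PMT₁ × [1 − ((1+g)/(1+r))^n] / (r − g) = 111,350 × [1 − ((1+0.0186)/(1+r))^4] / (r − 0.0186) = $371,020.21.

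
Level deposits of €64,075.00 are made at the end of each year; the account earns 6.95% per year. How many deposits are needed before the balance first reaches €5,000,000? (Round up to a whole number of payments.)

Periodic rate r = 0.0695 per year.
Ordinary annuity FV: 5,000,000 = 64,075 × [((1+r)^n − 1)/r].
(1+r)^n = 1 + 5,000,000 × r / 64,075, so n = ln(1 + 5,000,000·r/64,075) / ln(1+r) = 27.68.
Round up to a whole number of payments: n = 28.

28 payments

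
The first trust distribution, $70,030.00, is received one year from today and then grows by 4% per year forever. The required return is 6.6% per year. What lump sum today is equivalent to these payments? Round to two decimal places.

Periodic rate r = 0.066 per year.
Growing perpetuity (Gordon): PV = PMT₁ / (r − g) = 70,030 / (r − 0.04) = $2,693,461.54.

$2,693,461.54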